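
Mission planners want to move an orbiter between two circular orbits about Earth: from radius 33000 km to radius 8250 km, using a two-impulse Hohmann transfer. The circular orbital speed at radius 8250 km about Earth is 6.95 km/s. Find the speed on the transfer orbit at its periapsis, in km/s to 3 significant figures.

v = 8.79 km/s

From the circular-orbit relation v² = μ/r at r = 8250 km: μ = v²r = (6.95)² × 8250 = 3.98496×10^5 km³/s².
The Hohmann ellipse has a_t = (r₁ + r₂)/2 = 20625 km.
At periapsis, r = 8250 km.
Applying v² = μ(2/r − 1/a_t): v = 8.791 km/s.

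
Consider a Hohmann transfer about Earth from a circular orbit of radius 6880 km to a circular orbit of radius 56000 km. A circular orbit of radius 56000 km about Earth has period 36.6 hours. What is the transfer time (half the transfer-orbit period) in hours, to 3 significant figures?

From Kepler's third law T² = 4π²r³/μ at r = 56000 km, T = 36.6 hours = 36.6 × 3600 s = 1.3176×10^5 s: μ = 4π²r³/T² = 3.99353×10^5 km³/s².
The Hohmann ellipse has a_t = (r₁ + r₂)/2 = 31440 km.
By Kepler's third law the transfer-orbit period is T = 2π√(a_t³/μ), so t = T/2 = 27710 s.
Converting: 27710 s ÷ 3600 s/hour = 7.70 hours.

t = 7.70 hours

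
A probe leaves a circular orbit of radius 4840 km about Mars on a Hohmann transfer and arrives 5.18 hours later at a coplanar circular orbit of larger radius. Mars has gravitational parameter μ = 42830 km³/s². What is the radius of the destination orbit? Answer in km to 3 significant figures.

Transfer time t = 5.18 hours = 18648 s, and t = π√(a_t³/μ).
So a_t = (μ t²/π²)^(1/3) = (42830 × (18648)² / π²)^(1/3) = 11470 km.
Since a_t = (r₁ + r₂)/2, r₂ = 2a_t − r₁ = 2×11470 − 4840 = 18100 km.

r₂ = 18100 km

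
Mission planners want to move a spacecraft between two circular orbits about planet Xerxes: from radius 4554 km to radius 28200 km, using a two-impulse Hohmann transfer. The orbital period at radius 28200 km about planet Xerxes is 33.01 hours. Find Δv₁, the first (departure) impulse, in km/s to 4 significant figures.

From Kepler's third law T² = 4π²r³/μ at r = 28200 km, T = 33.01 hours = 33.01 × 3600 s = 1.18836×10^5 s: μ = 4π²r³/T² = 62691.8 km³/s².
Transfer-ellipse semi-major axis a_t = (r₁ + r₂)/2 = (4554 + 28200)/2 = 16377 km.
On the circular orbit at r = 4554 km, v_c = √(μ/r) = 3.7103 km/s.
Transfer-orbit speed at the same r (vis-viva, a = a_t): v_t = √[μ(2/r − 1/a_t)] = 4.8687 km/s.
Δv₁ = |v_t − v_c| = |4.8687 − 3.7103| = 1.158 km/s.

Δv₁ = 1.158 km/s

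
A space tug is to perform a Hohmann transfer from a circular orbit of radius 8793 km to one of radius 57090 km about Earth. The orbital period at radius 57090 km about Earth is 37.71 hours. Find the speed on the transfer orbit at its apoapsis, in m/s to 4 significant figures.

From Kepler's third law T² = 4π²r³/μ at r = 57090 km, T = 37.71 hours = 37.71 × 3600 s = 1.35756×10^5 s: μ = 4π²r³/T² = 3.98586×10^5 km³/s².
Semi-major axis of the transfer orbit: a_t = (8793 + 57090)/2 = 32941.5 km.
At apoapsis, r = 57090 km.
Applying v² = μ(2/r − 1/a_t): v = 1.365 km/s.

v = 1365 m/s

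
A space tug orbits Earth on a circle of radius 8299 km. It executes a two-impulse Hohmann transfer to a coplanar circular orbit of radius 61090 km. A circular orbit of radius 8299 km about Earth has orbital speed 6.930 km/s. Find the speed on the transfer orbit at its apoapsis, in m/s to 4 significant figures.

v = 1249 m/s

From the circular-orbit relation v² = μ/r at r = 8299 km: μ = v²r = (6.930)² × 8299 = 3.98559×10^5 km³/s².
Transfer-ellipse semi-major axis a_t = (r₁ + r₂)/2 = (8299 + 61090)/2 = 34694.5 km.
The apoapsis of the transfer ellipse is at r = 61090 km.
Applying v² = μ(2/r − 1/a_t): v = 1.249 km/s.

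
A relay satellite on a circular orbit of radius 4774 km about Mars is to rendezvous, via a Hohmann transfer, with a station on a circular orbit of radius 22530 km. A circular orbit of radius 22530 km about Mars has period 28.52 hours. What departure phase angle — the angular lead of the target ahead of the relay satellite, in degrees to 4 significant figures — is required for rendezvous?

From Kepler's third law T² = 4π²r³/μ at r = 22530 km, T = 28.52 hours = 28.52 × 3600 s = 1.02672×10^5 s: μ = 4π²r³/T² = 42829.1 km³/s².
Transfer-ellipse semi-major axis a_t = (r₁ + r₂)/2 = (4774 + 22530)/2 = 13652 km.
Transfer time t = π√(a_t³/μ) = 24214 s.
The target's mean motion on its circular orbit is ω₂ = √(μ/r₂³) = 6.1197×10^-5 rad/s.
Angle swept by the target during transfer: ω₂·t = 1.4818 rad = 84.90°.
Arrival is 180° from departure on the ellipse, so φ = 180° − 84.90° = 95.10°.

φ = 95.10°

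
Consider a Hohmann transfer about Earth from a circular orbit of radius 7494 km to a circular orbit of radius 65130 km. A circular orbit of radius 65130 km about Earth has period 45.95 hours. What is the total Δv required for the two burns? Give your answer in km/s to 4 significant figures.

Δv = 3.824 km/s

From Kepler's third law T² = 4π²r³/μ at r = 65130 km, T = 45.95 hours = 45.95 × 3600 s = 1.6542×10^5 s: μ = 4π²r³/T² = 3.98590×10^5 km³/s².
Semi-major axis of the transfer orbit: a_t = (7494 + 65130)/2 = 36312 km.
Circular speed at r₁: v₁ = √(μ/r₁) = √(3.98590×10^5/7494) = 7.293 km/s.
Transfer-orbit speed at r₁ (v² = μ(2/r − 1/a)): v_p = √[μ(2/r₁ − 1/a_t)] = 9.767 km/s.
First burn Δv₁ = |v_p − v₁| = 2.474 km/s.
At r₂, v₂ = √(μ/r₂) = 2.474 km/s.
Transfer-orbit speed at r₂: v_a = √[μ(2/r₂ − 1/a_t)] = 1.124 km/s.
Second burn Δv₂ = |v₂ − v_a| = 1.350 km/s.
Δv = Δv₁ + Δv₂ = 2.474 + 1.350 = 3.824 km/s.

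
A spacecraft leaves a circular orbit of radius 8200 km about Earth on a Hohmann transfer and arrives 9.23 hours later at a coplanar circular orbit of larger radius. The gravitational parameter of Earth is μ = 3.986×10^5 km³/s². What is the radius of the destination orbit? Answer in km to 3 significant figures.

r₂ = 62700 km

Transfer time t = 9.23 hours = 33228 s, and t = π√(a_t³/μ).
So a_t = (μ t²/π²)^(1/3) = (3.986×10^5 × (33228)² / π²)^(1/3) = 35461 km.
Since a_t = (r₁ + r₂)/2, r₂ = 2a_t − r₁ = 2×35461 − 8200 = 62722 km.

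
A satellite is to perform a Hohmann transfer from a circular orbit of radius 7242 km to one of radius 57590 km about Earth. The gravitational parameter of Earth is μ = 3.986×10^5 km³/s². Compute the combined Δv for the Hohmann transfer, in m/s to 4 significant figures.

Semi-major axis of the transfer orbit: a_t = (7242 + 57590)/2 = 32416 km.
Circular speed at r₁: v₁ = √(μ/r₁) = √(3.986×10^5/7242) = 7.419 km/s.
On the transfer ellipse at r₁, vis-viva gives v_p = √[μ(2/r₁ − 1/a_t)] = 9.889 km/s.
First burn Δv₁ = |v_p − v₁| = 2.470 km/s.
At r₂, v₂ = √(μ/r₂) = 2.6308 km/s.
Transfer-orbit speed at r₂: v_a = √[μ(2/r₂ − 1/a_t)] = 1.2435 km/s.
Second burn Δv₂ = |v₂ − v_a| = 1.387 km/s.
Total Δv = Δv₁ + Δv₂ = 3.857 km/s.

Δv = 3857 m/s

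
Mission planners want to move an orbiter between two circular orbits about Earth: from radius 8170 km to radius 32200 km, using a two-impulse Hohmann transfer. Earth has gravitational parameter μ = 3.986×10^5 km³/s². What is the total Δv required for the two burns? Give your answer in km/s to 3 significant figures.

Δv = 3.12 km/s

Transfer-ellipse semi-major axis a_t = (r₁ + r₂)/2 = (8170 + 32200)/2 = 20185 km.
Circular speed at r₁: v₁ = √(μ/r₁) = √(3.986×10^5/8170) = 6.985 km/s.
Transfer-orbit speed at r₁ (v² = μ(2/r − 1/a)): v_p = √[μ(2/r₁ − 1/a_t)] = 8.822 km/s.
First burn Δv₁ = |v_p − v₁| = 1.837 km/s.
Circular speed at r₂: v₂ = √(μ/r₂) = 3.518 km/s.
Transfer-orbit speed at r₂: v_a = √[μ(2/r₂ − 1/a_t)] = 2.238 km/s.
Second burn Δv₂ = |v₂ − v_a| = 1.280 km/s.
Δv = Δv₁ + Δv₂ = 1.837 + 1.280 = 3.117 km/s.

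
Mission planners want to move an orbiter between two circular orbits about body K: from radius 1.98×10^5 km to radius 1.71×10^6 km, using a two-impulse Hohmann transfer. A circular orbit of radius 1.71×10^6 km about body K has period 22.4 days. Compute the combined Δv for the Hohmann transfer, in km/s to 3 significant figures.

From Kepler's third law T² = 4π²r³/μ at r = 1.71×10^6 km, T = 22.4 days = 22.4 × 86400 s = 1.93536×10^6 s: μ = 4π²r³/T² = 5.27017×10^7 km³/s².
Semi-major axis of the transfer orbit: a_t = (1.980×10^5 + 1.710×10^6)/2 = 9.540×10^5 km.
Circular speed at r₁: v₁ = √(μ/r₁) = √(5.27017×10^7/1.980×10^5) = 16.315 km/s.
On the transfer ellipse at r₁, vis-viva equation gives v_p = √[μ(2/r₁ − 1/a_t)] = 21.843 km/s.
First burn Δv₁ = |v_p − v₁| = 5.528 km/s.
At r₂, v₂ = √(μ/r₂) = 5.5515 km/s.
Transfer-orbit speed at r₂: v_a = √[μ(2/r₂ − 1/a_t)] = 2.5291 km/s.
Second burn Δv₂ = |v₂ − v_a| = 3.022 km/s.
Δv = Δv₁ + Δv₂ = 5.528 + 3.022 = 8.550 km/s.

Δv = 8.55 km/s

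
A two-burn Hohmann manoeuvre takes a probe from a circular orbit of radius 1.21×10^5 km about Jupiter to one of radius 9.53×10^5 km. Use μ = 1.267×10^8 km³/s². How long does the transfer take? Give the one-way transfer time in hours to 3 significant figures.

Transfer-ellipse semi-major axis a_t = (r₁ + r₂)/2 = (1.210×10^5 + 9.530×10^5)/2 = 5.370×10^5 km.
Transfer time t = π√(a_t³/μ) = π√((5.370×10^5)³ / 1.267×10^8) = 1.098×10^5 s.
Converting: 1.098×10^5 s ÷ 3600 s/hour = 30.5 hours.

t = 30.5 hours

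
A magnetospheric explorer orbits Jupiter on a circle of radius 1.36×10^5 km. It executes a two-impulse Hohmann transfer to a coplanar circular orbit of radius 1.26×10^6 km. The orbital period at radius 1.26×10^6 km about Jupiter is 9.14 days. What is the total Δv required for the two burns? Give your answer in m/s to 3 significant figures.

Δv = 16100 m/s

From Kepler's third law T² = 4π²r³/μ at r = 1.26×10^6 km, T = 9.14 days = 9.14 × 86400 s = 7.89696×10^5 s: μ = 4π²r³/T² = 1.26634×10^8 km³/s².
Transfer-ellipse semi-major axis a_t = (r₁ + r₂)/2 = (1.360×10^5 + 1.260×10^6)/2 = 6.980×10^5 km.
At r₁ the circular-orbit speed is v₁ = √(μ/r₁) = 30.515 km/s.
Transfer-orbit speed at r₁ (vis-viva): v_p = √[μ(2/r₁ − 1/a_t)] = 40.998 km/s.
First burn Δv₁ = |v_p − v₁| = 10.48 km/s.
At r₂, v₂ = √(μ/r₂) = 10.025 km/s.
Transfer-orbit speed at r₂: v_a = √[μ(2/r₂ − 1/a_t)] = 4.4252 km/s.
Second burn Δv₂ = |v₂ − v_a| = 5.600 km/s.
Δv = Δv₁ + Δv₂ = 10.48 + 5.600 = 16.08 km/s.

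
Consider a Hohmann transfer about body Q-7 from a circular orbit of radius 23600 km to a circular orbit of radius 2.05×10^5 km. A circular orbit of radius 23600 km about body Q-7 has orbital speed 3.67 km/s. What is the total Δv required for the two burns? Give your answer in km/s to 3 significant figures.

Δv = 1.92 km/s

From the circular-orbit relation v² = μ/r at r = 23600 km: μ = v²r = (3.67)² × 23600 = 3.17866×10^5 km³/s².
Semi-major axis of the transfer orbit: a_t = (23600 + 2.050×10^5)/2 = 1.143×10^5 km.
Circular speed at r₁: v₁ = √(μ/r₁) = √(3.17866×10^5/23600) = 3.670 km/s.
Transfer-orbit speed at r₁ (v² = μ(2/r − 1/a)): v_p = √[μ(2/r₁ − 1/a_t)] = 4.915 km/s.
First burn Δv₁ = |v_p − v₁| = 1.245 km/s.
At r₂, v₂ = √(μ/r₂) = 1.2452 km/s.
Transfer-orbit speed at r₂: v_a = √[μ(2/r₂ − 1/a_t)] = 0.56582 km/s.
Second burn Δv₂ = |v₂ − v_a| = 0.6794 km/s.
Total Δv = Δv₁ + Δv₂ = 1.924 km/s.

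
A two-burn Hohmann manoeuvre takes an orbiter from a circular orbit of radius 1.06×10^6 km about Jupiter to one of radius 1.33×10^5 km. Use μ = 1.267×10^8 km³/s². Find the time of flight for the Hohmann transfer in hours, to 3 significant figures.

Semi-major axis of the transfer orbit: a_t = (1.060×10^6 + 1.330×10^5)/2 = 5.965×10^5 km.
By Kepler's third law the transfer-orbit period is T = 2π√(a_t³/μ), so t = T/2 = 1.286×10^5 s.
Converting: 1.286×10^5 s ÷ 3600 s/hour = 35.7 hours.

t = 35.7 hours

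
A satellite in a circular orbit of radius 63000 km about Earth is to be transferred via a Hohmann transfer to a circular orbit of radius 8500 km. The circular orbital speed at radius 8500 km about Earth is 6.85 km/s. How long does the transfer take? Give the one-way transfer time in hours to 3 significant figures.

t = 9.34 hours

From the circular-orbit relation v² = μ/r at r = 8500 km: μ = v²r = (6.85)² × 8500 = 3.98841×10^5 km³/s².
Transfer-ellipse semi-major axis a_t = (r₁ + r₂)/2 = (63000 + 8500)/2 = 35750 km.
By Kepler's third law the transfer-orbit period is T = 2π√(a_t³/μ), so t = T/2 = 33630 s.
Converting: 33630 s ÷ 3600 s/hour = 9.34 hours.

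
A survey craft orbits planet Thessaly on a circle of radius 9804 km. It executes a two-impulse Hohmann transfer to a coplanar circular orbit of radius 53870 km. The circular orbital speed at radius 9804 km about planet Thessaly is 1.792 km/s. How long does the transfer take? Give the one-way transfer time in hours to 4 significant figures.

t = 27.94 hours

From the circular-orbit relation v² = μ/r at r = 9804 km: μ = v²r = (1.792)² × 9804 = 31483.2 km³/s².
The Hohmann ellipse has a_t = (r₁ + r₂)/2 = 31837 km.
Half the transfer-orbit period gives t = π√(a_t³/μ) = 1.006×10^5 s.
Converting: 1.006×10^5 s ÷ 3600 s/hour = 27.94 hours.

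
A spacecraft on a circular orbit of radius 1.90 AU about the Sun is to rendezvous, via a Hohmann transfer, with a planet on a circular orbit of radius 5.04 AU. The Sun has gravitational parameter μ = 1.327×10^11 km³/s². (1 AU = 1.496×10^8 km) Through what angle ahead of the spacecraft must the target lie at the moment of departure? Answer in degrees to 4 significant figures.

In km: r₁ = 1.90 × 1.496×10^8 = 2.8424×10^8 km; r₂ = 5.04 × 1.496×10^8 = 7.53984×10^8 km.
The Hohmann ellipse has a_t = (r₁ + r₂)/2 = 5.19112×10^8 km.
Transfer time t = π√(a_t³/μ) = 1.0200×10^8 s.
Target angular speed ω₂ = √(μ/r₂³) = 1.7595×10^-8 rad/s.
Angle swept by the target during transfer: ω₂·t = 1.7947 rad = 102.83°.
The spacecraft traverses 180° on the transfer ellipse, so the target must lead by 180° − 102.83° = 77.17°.

φ = 77.17°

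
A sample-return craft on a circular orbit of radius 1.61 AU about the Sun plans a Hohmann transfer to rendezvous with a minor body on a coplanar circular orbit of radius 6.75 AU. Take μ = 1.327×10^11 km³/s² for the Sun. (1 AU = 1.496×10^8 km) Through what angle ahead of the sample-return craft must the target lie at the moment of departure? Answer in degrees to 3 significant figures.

In km: r₁ = 1.61 × 1.496×10^8 = 2.40856×10^8 km; r₂ = 6.75 × 1.496×10^8 = 1.0098×10^9 km.
The Hohmann ellipse has a_t = (r₁ + r₂)/2 = 6.25328×10^8 km.
Transfer time t = π√(a_t³/μ) = 1.349×10^8 s.
The target's mean motion on its circular orbit is ω₂ = √(μ/r₂³) = 1.135×10^-8 rad/s.
Angle swept by the target during transfer: ω₂·t = 1.531 rad = 87.72°.
Arrival is 180° from departure on the ellipse, so φ = 180° − 87.72° = 92.3°.

φ = 92.3°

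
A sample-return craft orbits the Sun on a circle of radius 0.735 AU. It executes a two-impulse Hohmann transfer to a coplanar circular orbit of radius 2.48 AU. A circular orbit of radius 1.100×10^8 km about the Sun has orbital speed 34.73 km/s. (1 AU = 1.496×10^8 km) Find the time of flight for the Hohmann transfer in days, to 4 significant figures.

t = 372.3 days

From the circular-orbit relation v² = μ/r at r = 1.100×10^8 km: μ = v²r = (34.73)² × 1.100×10^8 = 1.32679×10^11 km³/s².
In km: r₁ = 0.735 × 1.496×10^8 = 1.09956×10^8 km; r₂ = 2.48 × 1.496×10^8 = 3.71008×10^8 km.
Transfer-ellipse semi-major axis a_t = (r₁ + r₂)/2 = (1.09956×10^8 + 3.71008×10^8)/2 = 2.40482×10^8 km.
Transfer time t = π√(a_t³/μ) = π√((2.40482×10^8)³ / 1.32679×10^11) = 3.2164×10^7 s.
Converting: 3.2164×10^7 s ÷ 86400 s/day = 372.3 days.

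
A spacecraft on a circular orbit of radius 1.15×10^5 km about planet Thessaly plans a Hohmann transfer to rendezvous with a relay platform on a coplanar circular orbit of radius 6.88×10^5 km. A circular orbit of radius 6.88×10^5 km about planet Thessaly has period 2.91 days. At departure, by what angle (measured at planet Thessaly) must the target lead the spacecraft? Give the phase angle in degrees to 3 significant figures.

φ = 99.8°

From Kepler's third law T² = 4π²r³/μ at r = 6.88×10^5 km, T = 2.91 days = 2.91 × 86400 s = 2.51424×10^5 s: μ = 4π²r³/T² = 2.03382×10^8 km³/s².
Transfer-ellipse semi-major axis a_t = (r₁ + r₂)/2 = (1.150×10^5 + 6.880×10^5)/2 = 4.015×10^5 km.
The half-period of the transfer ellipse is t = π√(a_t³/μ) = 56043.1 s.
Target angular speed ω₂ = √(μ/r₂³) = 2.49904×10^-5 rad/s.
Angle swept by the target during transfer: ω₂·t = 1.40054 rad = 80.245°.
The spacecraft traverses 180° on the transfer ellipse, so the target must lead by 180° − 80.245° = 99.8°.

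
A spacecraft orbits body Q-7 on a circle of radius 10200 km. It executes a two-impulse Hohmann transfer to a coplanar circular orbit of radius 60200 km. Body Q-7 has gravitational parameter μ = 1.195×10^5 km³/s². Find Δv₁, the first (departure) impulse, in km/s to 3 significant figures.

Δv₁ = 1.05 km/s

Transfer-ellipse semi-major axis a_t = (r₁ + r₂)/2 = (10200 + 60200)/2 = 35200 km.
On the circular orbit at r = 10200 km, v_c = √(μ/r) = 3.423 km/s.
Transfer-orbit speed at the same r (vis-viva, a = a_t): v_t = √[μ(2/r − 1/a_t)] = 4.476 km/s.
Δv₁ = |v_t − v_c| = |4.476 − 3.423| = 1.053 km/s.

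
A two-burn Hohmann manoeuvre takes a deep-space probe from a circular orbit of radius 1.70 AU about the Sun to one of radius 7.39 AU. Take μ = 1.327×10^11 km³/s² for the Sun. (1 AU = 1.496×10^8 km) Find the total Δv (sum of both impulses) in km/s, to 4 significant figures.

Δv = 10.54 km/s

In km: r₁ = 1.70 × 1.496×10^8 = 2.5432×10^8 km; r₂ = 7.39 × 1.496×10^8 = 1.105544×10^9 km.
Transfer-ellipse semi-major axis a_t = (r₁ + r₂)/2 = (2.5432×10^8 + 1.105544×10^9)/2 = 6.79932×10^8 km.
At r₁ the circular-orbit speed is v₁ = √(μ/r₁) = 22.8426 km/s.
Transfer-orbit speed at r₁ (vis-viva): v_p = √[μ(2/r₁ − 1/a_t)] = 29.1273 km/s.
First burn Δv₁ = |v_p − v₁| = 6.285 km/s.
Circular speed at r₂: v₂ = √(μ/r₂) = 10.9559 km/s.
Transfer-orbit speed at r₂: v_a = √[μ(2/r₂ − 1/a_t)] = 6.70047 km/s.
Second burn Δv₂ = |v₂ − v_a| = 4.255 km/s.
Total Δv = Δv₁ + Δv₂ = 10.54 km/s.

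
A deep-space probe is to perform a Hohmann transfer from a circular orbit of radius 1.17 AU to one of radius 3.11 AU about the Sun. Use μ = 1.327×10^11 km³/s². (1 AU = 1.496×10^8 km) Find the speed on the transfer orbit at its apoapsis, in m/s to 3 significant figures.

v = 12500 m/s

In km: r₁ = 1.17 × 1.496×10^8 = 1.75032×10^8 km; r₂ = 3.11 × 1.496×10^8 = 4.65256×10^8 km.
Semi-major axis of the transfer orbit: a_t = (1.75032×10^8 + 4.65256×10^8)/2 = 3.20144×10^8 km.
At apoapsis, r = 4.65256×10^8 km.
Applying v² = μ(2/r − 1/a_t): v = 12.49 km/s.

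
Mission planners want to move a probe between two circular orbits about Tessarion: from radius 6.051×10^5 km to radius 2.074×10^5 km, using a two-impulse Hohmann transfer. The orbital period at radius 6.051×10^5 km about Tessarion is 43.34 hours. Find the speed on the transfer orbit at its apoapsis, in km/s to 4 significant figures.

From Kepler's third law T² = 4π²r³/μ at r = 6.051×10^5 km, T = 43.34 hours = 43.34 × 3600 s = 1.56024×10^5 s: μ = 4π²r³/T² = 3.59301×10^8 km³/s².
Transfer-ellipse semi-major axis a_t = (r₁ + r₂)/2 = (6.051×10^5 + 2.074×10^5)/2 = 4.0625×10^5 km.
The apoapsis of the transfer ellipse is at r = 6.051×10^5 km.
Vis-viva: v = √[μ(2/r − 1/a_t)] = √[3.59301×10^8 × (2/6.051×10^5 − 1/4.0625×10^5)] = 17.41 km/s.

v = 17.41 km/s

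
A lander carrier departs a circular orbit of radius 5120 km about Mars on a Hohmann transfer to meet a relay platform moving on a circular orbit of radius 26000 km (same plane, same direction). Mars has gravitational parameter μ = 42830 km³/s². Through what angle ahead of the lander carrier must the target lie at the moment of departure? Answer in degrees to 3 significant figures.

φ = 96.7°

Semi-major axis of the transfer orbit: a_t = (5120 + 26000)/2 = 15560 km.
Transfer time t = π√(a_t³/μ) = 29463.9 s.
The target's mean motion on its circular orbit is ω₂ = √(μ/r₂³) = 4.93644×10^-5 rad/s.
Angle swept by the target during transfer: ω₂·t = 1.45447 rad = 83.33°.
The lander carrier traverses 180° on the transfer ellipse, so the target must lead by 180° − 83.33° = 96.7°.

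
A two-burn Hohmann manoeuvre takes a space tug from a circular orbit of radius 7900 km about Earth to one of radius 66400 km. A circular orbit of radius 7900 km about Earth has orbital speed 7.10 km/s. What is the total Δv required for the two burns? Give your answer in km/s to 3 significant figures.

From the circular-orbit relation v² = μ/r at r = 7900 km: μ = v²r = (7.10)² × 7900 = 3.98239×10^5 km³/s².
The Hohmann ellipse has a_t = (r₁ + r₂)/2 = 37150 km.
Circular speed at r₁: v₁ = √(μ/r₁) = √(3.98239×10^5/7900) = 7.100 km/s.
On the transfer ellipse at r₁, vis-viva gives v_p = √[μ(2/r₁ − 1/a_t)] = 9.492 km/s.
First burn Δv₁ = |v_p − v₁| = 2.392 km/s.
Circular speed at r₂: v₂ = √(μ/r₂) = 2.449 km/s.
Transfer-orbit speed at r₂: v_a = √[μ(2/r₂ − 1/a_t)] = 1.129 km/s.
Second burn Δv₂ = |v₂ − v_a| = 1.320 km/s.
Total Δv = Δv₁ + Δv₂ = 3.712 km/s.

Δv = 3.71 km/s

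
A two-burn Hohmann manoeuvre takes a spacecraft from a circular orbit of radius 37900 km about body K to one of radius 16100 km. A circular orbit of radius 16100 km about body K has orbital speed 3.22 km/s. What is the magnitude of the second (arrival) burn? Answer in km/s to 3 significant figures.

From the circular-orbit relation v² = μ/r at r = 16100 km: μ = v²r = (3.22)² × 16100 = 1.66931×10^5 km³/s².
The Hohmann ellipse has a_t = (r₁ + r₂)/2 = 27000 km.
On the circular orbit at r = 16100 km, v_c = √(μ/r) = 3.220 km/s.
Transfer-orbit speed at the same r (vis-viva, a = a_t): v_t = √[μ(2/r − 1/a_t)] = 3.815 km/s.
Δv₂ = |v_t − v_c| = |3.815 − 3.220| = 0.5950 km/s.

Δv₂ = 0.595 km/s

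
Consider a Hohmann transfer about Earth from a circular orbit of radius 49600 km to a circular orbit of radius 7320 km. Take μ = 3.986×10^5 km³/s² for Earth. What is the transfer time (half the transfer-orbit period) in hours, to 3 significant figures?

t = 6.64 hours

The Hohmann ellipse has a_t = (r₁ + r₂)/2 = 28460 km.
Half the transfer-orbit period gives t = π√(a_t³/μ) = 23890 s.
Converting: 23890 s ÷ 3600 s/hour = 6.64 hours.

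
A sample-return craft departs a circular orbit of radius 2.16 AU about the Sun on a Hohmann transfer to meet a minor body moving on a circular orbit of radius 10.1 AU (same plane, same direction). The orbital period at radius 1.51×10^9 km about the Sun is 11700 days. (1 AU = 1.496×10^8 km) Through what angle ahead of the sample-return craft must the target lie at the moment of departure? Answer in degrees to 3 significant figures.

From Kepler's third law T² = 4π²r³/μ at r = 1.51×10^9 km, T = 11700 days = 11700 × 86400 s = 1.01088×10^9 s: μ = 4π²r³/T² = 1.33012×10^11 km³/s².
In km: r₁ = 2.16 × 1.496×10^8 = 3.23136×10^8 km; r₂ = 10.1 × 1.496×10^8 = 1.51096×10^9 km.
Transfer-ellipse semi-major axis a_t = (r₁ + r₂)/2 = (3.23136×10^8 + 1.51096×10^9)/2 = 9.17048×10^8 km.
The half-period of the transfer ellipse is t = π√(a_t³/μ) = 2.3922×10^8 s.
The target's mean motion on its circular orbit is ω₂ = √(μ/r₂³) = 6.2096×10^-9 rad/s.
Angle swept by the target during transfer: ω₂·t = 1.4855 rad = 85.11°.
The sample-return craft traverses 180° on the transfer ellipse, so the target must lead by 180° − 85.11° = 94.9°.

φ = 94.9°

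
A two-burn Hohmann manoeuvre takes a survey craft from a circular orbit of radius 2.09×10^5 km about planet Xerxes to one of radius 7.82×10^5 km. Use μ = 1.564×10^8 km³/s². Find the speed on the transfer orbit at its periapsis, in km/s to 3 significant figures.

Transfer-ellipse semi-major axis a_t = (r₁ + r₂)/2 = (2.090×10^5 + 7.820×10^5)/2 = 4.955×10^5 km.
The periapsis of the transfer ellipse is at r = 2.090×10^5 km.
Applying v² = μ(2/r − 1/a_t): v = 34.37 km/s.

v = 34.4 km/s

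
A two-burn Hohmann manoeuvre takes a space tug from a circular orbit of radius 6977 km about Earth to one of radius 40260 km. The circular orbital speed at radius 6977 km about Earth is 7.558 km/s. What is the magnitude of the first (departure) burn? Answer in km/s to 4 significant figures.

From the circular-orbit relation v² = μ/r at r = 6977 km: μ = v²r = (7.558)² × 6977 = 3.98550×10^5 km³/s².
Semi-major axis of the transfer orbit: a_t = (6977 + 40260)/2 = 23618.5 km.
On the circular orbit at r = 6977 km, v_c = √(μ/r) = 7.558 km/s.
Transfer-orbit speed at the same r (vis-viva, a = a_t): v_t = √[μ(2/r − 1/a_t)] = 9.868 km/s.
Δv₁ = |v_t − v_c| = |9.868 − 7.558| = 2.310 km/s.

Δv₁ = 2.310 km/s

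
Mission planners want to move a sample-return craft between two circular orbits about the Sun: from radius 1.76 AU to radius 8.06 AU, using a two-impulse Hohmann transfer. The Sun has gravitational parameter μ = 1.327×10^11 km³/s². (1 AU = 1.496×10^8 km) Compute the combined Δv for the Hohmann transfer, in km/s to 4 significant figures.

Δv = 10.52 km/s

In km: r₁ = 1.76 × 1.496×10^8 = 2.63296×10^8 km; r₂ = 8.06 × 1.496×10^8 = 1.205776×10^9 km.
The Hohmann ellipse has a_t = (r₁ + r₂)/2 = 7.34536×10^8 km.
At r₁ the circular-orbit speed is v₁ = √(μ/r₁) = 22.4498 km/s.
On the transfer ellipse at r₁, vis-viva gives v_p = √[μ(2/r₁ − 1/a_t)] = 28.7634 km/s.
First burn Δv₁ = |v_p − v₁| = 6.314 km/s.
At r₂, v₂ = √(μ/r₂) = 10.491 km/s.
Transfer-orbit speed at r₂: v_a = √[μ(2/r₂ − 1/a_t)] = 6.2808 km/s.
Second burn Δv₂ = |v₂ − v_a| = 4.210 km/s.
Total Δv = Δv₁ + Δv₂ = 10.52 km/s.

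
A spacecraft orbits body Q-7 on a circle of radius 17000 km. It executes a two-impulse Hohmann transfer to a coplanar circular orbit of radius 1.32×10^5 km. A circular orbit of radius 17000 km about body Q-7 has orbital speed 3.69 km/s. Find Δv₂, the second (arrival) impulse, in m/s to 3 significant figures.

Δv₂ = 692 m/s

From the circular-orbit relation v² = μ/r at r = 17000 km: μ = v²r = (3.69)² × 17000 = 2.31474×10^5 km³/s².
Transfer-ellipse semi-major axis a_t = (r₁ + r₂)/2 = (17000 + 1.320×10^5)/2 = 74500 km.
Circular speed at r = 1.320×10^5 km: v_c = √(μ/r) = 1.32423 km/s.
Vis-viva on the transfer ellipse at r = 1.320×10^5 km gives v_t = √[μ(2/r − 1/a_t)] = 0.632572 km/s.
Δv₂ = |v_t − v_c| = |0.632572 − 1.32423| = 0.6917 km/s.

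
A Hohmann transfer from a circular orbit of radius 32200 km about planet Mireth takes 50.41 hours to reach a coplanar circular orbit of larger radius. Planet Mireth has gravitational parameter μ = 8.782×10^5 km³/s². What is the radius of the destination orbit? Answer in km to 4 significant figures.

r₂ = 2.540×10^5 km

Transfer time t = 50.41 hours = 1.81476×10^5 s, and t = π√(a_t³/μ).
So a_t = (μ t²/π²)^(1/3) = (8.782×10^5 × (1.81476×10^5)² / π²)^(1/3) = 1.4310×10^5 km.
Since a_t = (r₁ + r₂)/2, r₂ = 2a_t − r₁ = 2×1.4310×10^5 − 32200 = 2.540×10^5 km.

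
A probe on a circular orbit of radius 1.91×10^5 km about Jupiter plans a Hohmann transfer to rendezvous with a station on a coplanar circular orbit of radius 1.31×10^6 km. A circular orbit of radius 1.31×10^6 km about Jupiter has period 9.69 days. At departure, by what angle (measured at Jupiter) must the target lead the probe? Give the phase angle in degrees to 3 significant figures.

φ = 102°

From Kepler's third law T² = 4π²r³/μ at r = 1.31×10^6 km, T = 9.69 days = 9.69 × 86400 s = 8.37216×10^5 s: μ = 4π²r³/T² = 1.26619×10^8 km³/s².
The Hohmann ellipse has a_t = (r₁ + r₂)/2 = 7.505×10^5 km.
Transfer time t = π√(a_t³/μ) = 1.8152×10^5 s.
The target's mean motion on its circular orbit is ω₂ = √(μ/r₂³) = 7.5049×10^-6 rad/s.
Angle swept by the target during transfer: ω₂·t = 1.3623 rad = 78.05°.
Arrival is 180° from departure on the ellipse, so φ = 180° − 78.05° = 102°.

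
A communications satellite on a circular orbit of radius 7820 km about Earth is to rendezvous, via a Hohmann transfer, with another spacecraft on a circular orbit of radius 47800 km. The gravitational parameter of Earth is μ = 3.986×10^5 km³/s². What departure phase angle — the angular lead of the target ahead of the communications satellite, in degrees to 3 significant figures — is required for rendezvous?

Semi-major axis of the transfer orbit: a_t = (7820 + 47800)/2 = 27810 km.
The half-period of the transfer ellipse is t = π√(a_t³/μ) = 23077.2 s.
The target's mean motion on its circular orbit is ω₂ = √(μ/r₂³) = 6.04125×10^-5 rad/s.
Angle swept by the target during transfer: ω₂·t = 1.3942 rad = 79.88°.
Arrival is 180° from departure on the ellipse, so φ = 180° − 79.88° = 100°.

φ = 100°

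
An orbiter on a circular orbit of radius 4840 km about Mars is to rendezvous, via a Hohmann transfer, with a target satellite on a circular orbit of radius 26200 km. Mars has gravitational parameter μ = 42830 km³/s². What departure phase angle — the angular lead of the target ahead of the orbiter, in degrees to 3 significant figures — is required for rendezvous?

The Hohmann ellipse has a_t = (r₁ + r₂)/2 = 15520 km.
The half-period of the transfer ellipse is t = π√(a_t³/μ) = 29350.4 s.
The target's mean motion on its circular orbit is ω₂ = √(μ/r₂³) = 4.88003×10^-5 rad/s.
Angle swept by the target during transfer: ω₂·t = 1.43231 rad = 82.07°.
The orbiter traverses 180° on the transfer ellipse, so the target must lead by 180° − 82.07° = 97.9°.

φ = 97.9°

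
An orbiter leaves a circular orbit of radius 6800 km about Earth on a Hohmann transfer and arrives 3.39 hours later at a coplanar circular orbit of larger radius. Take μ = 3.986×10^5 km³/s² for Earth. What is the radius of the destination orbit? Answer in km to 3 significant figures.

Transfer time t = 3.39 hours = 12204 s, and t = π√(a_t³/μ).
So a_t = (μ t²/π²)^(1/3) = (3.986×10^5 × (12204)² / π²)^(1/3) = 18186 km.
Since a_t = (r₁ + r₂)/2, r₂ = 2a_t − r₁ = 2×18186 − 6800 = 29572 km.

r₂ = 29600 km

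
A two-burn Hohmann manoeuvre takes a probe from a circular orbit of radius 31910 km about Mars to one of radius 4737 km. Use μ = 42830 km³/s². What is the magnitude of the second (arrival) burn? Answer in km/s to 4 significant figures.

Δv₂ = 0.9612 km/s

Semi-major axis of the transfer orbit: a_t = (31910 + 4737)/2 = 18323.5 km.
On the circular orbit at r = 4737 km, v_c = √(μ/r) = 3.0069 km/s.
Transfer-orbit speed at the same r (vis-viva, a = a_t): v_t = √[μ(2/r − 1/a_t)] = 3.9681 km/s.
Δv₂ = |v_t − v_c| = |3.9681 − 3.0069| = 0.9612 km/s.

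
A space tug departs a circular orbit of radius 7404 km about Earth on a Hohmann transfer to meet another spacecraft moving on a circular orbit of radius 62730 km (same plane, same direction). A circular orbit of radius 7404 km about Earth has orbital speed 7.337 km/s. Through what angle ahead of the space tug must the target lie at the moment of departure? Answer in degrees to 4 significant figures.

φ = 104.8°

From the circular-orbit relation v² = μ/r at r = 7404 km: μ = v²r = (7.337)² × 7404 = 3.98569×10^5 km³/s².
Transfer-ellipse semi-major axis a_t = (r₁ + r₂)/2 = (7404 + 62730)/2 = 35067 km.
Transfer time t = π√(a_t³/μ) = 32680 s.
Target angular speed ω₂ = √(μ/r₂³) = 4.018×10^-5 rad/s.
Angle swept by the target during transfer: ω₂·t = 1.313 rad = 75.23°.
The space tug traverses 180° on the transfer ellipse, so the target must lead by 180° − 75.23° = 104.8°.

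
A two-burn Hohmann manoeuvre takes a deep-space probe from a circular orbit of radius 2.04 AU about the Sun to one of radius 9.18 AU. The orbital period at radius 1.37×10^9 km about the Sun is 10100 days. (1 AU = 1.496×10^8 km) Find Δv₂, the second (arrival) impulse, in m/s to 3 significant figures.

From Kepler's third law T² = 4π²r³/μ at r = 1.37×10^9 km, T = 10100 days = 10100 × 86400 s = 8.7264×10^8 s: μ = 4π²r³/T² = 1.33306×10^11 km³/s².
In km: r₁ = 2.04 × 1.496×10^8 = 3.05184×10^8 km; r₂ = 9.18 × 1.496×10^8 = 1.373328×10^9 km.
The Hohmann ellipse has a_t = (r₁ + r₂)/2 = 8.39256×10^8 km.
On the circular orbit at r = 1.373328×10^9 km, v_c = √(μ/r) = 9.852 km/s.
Transfer-orbit speed at the same r (vis-viva, a = a_t): v_t = √[μ(2/r − 1/a_t)] = 5.941 km/s.
Δv₂ = |v_t − v_c| = |5.941 − 9.852| = 3.911 km/s.

Δv₂ = 3910 m/s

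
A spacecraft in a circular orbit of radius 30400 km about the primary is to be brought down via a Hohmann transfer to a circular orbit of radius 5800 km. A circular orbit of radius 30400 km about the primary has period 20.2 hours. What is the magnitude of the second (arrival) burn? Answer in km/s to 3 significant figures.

From Kepler's third law T² = 4π²r³/μ at r = 30400 km, T = 20.2 hours = 20.2 × 3600 s = 72720 s: μ = 4π²r³/T² = 2.09736×10^5 km³/s².
Transfer-ellipse semi-major axis a_t = (r₁ + r₂)/2 = (30400 + 5800)/2 = 18100 km.
On the circular orbit at r = 5800 km, v_c = √(μ/r) = 6.013 km/s.
Vis-viva on the transfer ellipse at r = 5800 km gives v_t = √[μ(2/r − 1/a_t)] = 7.793 km/s.
Δv₂ = |v_t − v_c| = |7.793 − 6.013| = 1.780 km/s.

Δv₂ = 1.78 km/s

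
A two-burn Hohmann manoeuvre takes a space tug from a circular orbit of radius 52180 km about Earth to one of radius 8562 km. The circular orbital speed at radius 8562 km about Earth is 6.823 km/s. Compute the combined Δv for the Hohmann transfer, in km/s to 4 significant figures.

From the circular-orbit relation v² = μ/r at r = 8562 km: μ = v²r = (6.823)² × 8562 = 3.98590×10^5 km³/s².
The Hohmann ellipse has a_t = (r₁ + r₂)/2 = 30371 km.
At r₁ the circular-orbit speed is v₁ = √(μ/r₁) = 2.76383 km/s.
Transfer-orbit speed at r₁ (v² = μ(2/r − 1/a)): v_a = √[μ(2/r₁ − 1/a_t)] = 1.46747 km/s.
First burn Δv₁ = |v_a − v₁| = 1.2964 km/s.
At r₂, v₂ = √(μ/r₂) = 6.8230 km/s.
Transfer-orbit speed at r₂: v_p = √[μ(2/r₂ − 1/a_t)] = 8.9433 km/s.
Second burn Δv₂ = |v₂ − v_p| = 2.1203 km/s.
Δv = Δv₁ + Δv₂ = 1.2964 + 2.1203 = 3.417 km/s.

Δv = 3.417 km/s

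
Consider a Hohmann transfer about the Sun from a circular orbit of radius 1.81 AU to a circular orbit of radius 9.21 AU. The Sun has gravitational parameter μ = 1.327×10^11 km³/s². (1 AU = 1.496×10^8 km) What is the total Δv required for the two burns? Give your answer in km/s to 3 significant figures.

Δv = 10.7 km/s

In km: r₁ = 1.81 × 1.496×10^8 = 2.70776×10^8 km; r₂ = 9.21 × 1.496×10^8 = 1.377816×10^9 km.
Transfer-ellipse semi-major axis a_t = (r₁ + r₂)/2 = (2.70776×10^8 + 1.377816×10^9)/2 = 8.24296×10^8 km.
At r₁ the circular-orbit speed is v₁ = √(μ/r₁) = 22.138 km/s.
Transfer-orbit speed at r₁ (vis-viva equation): v_p = √[μ(2/r₁ − 1/a_t)] = 28.621 km/s.
First burn Δv₁ = |v_p − v₁| = 6.483 km/s.
At r₂, v₂ = √(μ/r₂) = 9.814 km/s.
Transfer-orbit speed at r₂: v_a = √[μ(2/r₂ − 1/a_t)] = 5.625 km/s.
Second burn Δv₂ = |v₂ − v_a| = 4.189 km/s.
Δv = Δv₁ + Δv₂ = 6.483 + 4.189 = 10.67 km/s.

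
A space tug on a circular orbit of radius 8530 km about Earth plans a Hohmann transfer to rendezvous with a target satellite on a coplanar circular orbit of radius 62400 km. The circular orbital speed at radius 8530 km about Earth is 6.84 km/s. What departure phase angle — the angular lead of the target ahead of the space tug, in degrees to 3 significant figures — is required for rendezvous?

From the circular-orbit relation v² = μ/r at r = 8530 km: μ = v²r = (6.84)² × 8530 = 3.99081×10^5 km³/s².
The Hohmann ellipse has a_t = (r₁ + r₂)/2 = 35465 km.
Transfer time t = π√(a_t³/μ) = 33214 s.
Target angular speed ω₂ = √(μ/r₂³) = 4.0528×10^-5 rad/s.
Angle swept by the target during transfer: ω₂·t = 1.3461 rad = 77.13°.
The space tug traverses 180° on the transfer ellipse, so the target must lead by 180° − 77.13° = 103°.

φ = 103°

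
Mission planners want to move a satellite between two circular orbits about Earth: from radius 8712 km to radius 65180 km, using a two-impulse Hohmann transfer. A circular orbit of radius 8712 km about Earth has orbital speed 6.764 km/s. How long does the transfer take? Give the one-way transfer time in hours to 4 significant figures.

From the circular-orbit relation v² = μ/r at r = 8712 km: μ = v²r = (6.764)² × 8712 = 3.98589×10^5 km³/s².
Transfer-ellipse semi-major axis a_t = (r₁ + r₂)/2 = (8712 + 65180)/2 = 36946 km.
By Kepler's third law the transfer-orbit period is T = 2π√(a_t³/μ), so t = T/2 = 35338 s.
Converting: 35338 s ÷ 3600 s/hour = 9.816 hours.

t = 9.816 hours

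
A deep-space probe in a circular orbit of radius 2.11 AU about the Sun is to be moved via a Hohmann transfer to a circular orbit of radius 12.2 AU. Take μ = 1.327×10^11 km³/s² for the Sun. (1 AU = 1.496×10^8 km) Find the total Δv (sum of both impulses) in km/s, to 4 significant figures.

Δv = 10.17 km/s

In km: r₁ = 2.11 × 1.496×10^8 = 3.15656×10^8 km; r₂ = 12.2 × 1.496×10^8 = 1.82512×10^9 km.
Transfer-ellipse semi-major axis a_t = (r₁ + r₂)/2 = (3.15656×10^8 + 1.82512×10^9)/2 = 1.070388×10^9 km.
At r₁ the circular-orbit speed is v₁ = √(μ/r₁) = 20.50 km/s.
On the transfer ellipse at r₁, vis-viva equation gives v_p = √[μ(2/r₁ − 1/a_t)] = 26.77 km/s.
First burn Δv₁ = |v_p − v₁| = 6.270 km/s.
Circular speed at r₂: v₂ = √(μ/r₂) = 8.5269 km/s.
Transfer-orbit speed at r₂: v_a = √[μ(2/r₂ − 1/a_t)] = 4.6305 km/s.
Second burn Δv₂ = |v₂ − v_a| = 3.896 km/s.
Δv = Δv₁ + Δv₂ = 6.270 + 3.896 = 10.17 km/s.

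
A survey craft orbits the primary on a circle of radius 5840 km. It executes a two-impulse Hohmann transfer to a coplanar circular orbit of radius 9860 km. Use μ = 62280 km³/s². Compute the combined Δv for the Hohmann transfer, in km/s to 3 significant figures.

Δv = 0.740 km/s

Transfer-ellipse semi-major axis a_t = (r₁ + r₂)/2 = (5840 + 9860)/2 = 7850 km.
Circular speed at r₁: v₁ = √(μ/r₁) = √(62280/5840) = 3.2656 km/s.
On the transfer ellipse at r₁, vis-viva equation gives v_p = √[μ(2/r₁ − 1/a_t)] = 3.6599 km/s.
First burn Δv₁ = |v_p − v₁| = 0.3943 km/s.
At r₂, v₂ = √(μ/r₂) = 2.51325 km/s.
Transfer-orbit speed at r₂: v_a = √[μ(2/r₂ − 1/a_t)] = 2.16774 km/s.
Second burn Δv₂ = |v₂ − v_a| = 0.3455 km/s.
Δv = Δv₁ + Δv₂ = 0.3943 + 0.3455 = 0.7398 km/s.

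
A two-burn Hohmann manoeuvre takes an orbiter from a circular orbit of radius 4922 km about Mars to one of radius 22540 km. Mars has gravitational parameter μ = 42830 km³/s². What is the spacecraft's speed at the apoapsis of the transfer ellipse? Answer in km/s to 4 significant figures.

v = 0.8253 km/s

Semi-major axis of the transfer orbit: a_t = (4922 + 22540)/2 = 13731 km.
At apoapsis, r = 22540 km.
From the vis-viva equation, v = √[μ(2/r − 1/a_t)] = 0.8253 km/s.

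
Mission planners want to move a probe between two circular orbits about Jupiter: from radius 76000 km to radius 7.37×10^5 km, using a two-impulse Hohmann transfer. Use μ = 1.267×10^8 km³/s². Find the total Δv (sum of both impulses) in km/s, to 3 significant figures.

The Hohmann ellipse has a_t = (r₁ + r₂)/2 = 4.065×10^5 km.
Circular speed at r₁: v₁ = √(μ/r₁) = √(1.267×10^8/76000) = 40.83 km/s.
Transfer-orbit speed at r₁ (vis-viva equation): v_p = √[μ(2/r₁ − 1/a_t)] = 54.98 km/s.
First burn Δv₁ = |v_p − v₁| = 14.15 km/s.
Circular speed at r₂: v₂ = √(μ/r₂) = 13.1116 km/s.
Transfer-orbit speed at r₂: v_a = √[μ(2/r₂ − 1/a_t)] = 5.66932 km/s.
Second burn Δv₂ = |v₂ − v_a| = 7.442 km/s.
Total Δv = Δv₁ + Δv₂ = 21.59 km/s.

Δv = 21.6 km/s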